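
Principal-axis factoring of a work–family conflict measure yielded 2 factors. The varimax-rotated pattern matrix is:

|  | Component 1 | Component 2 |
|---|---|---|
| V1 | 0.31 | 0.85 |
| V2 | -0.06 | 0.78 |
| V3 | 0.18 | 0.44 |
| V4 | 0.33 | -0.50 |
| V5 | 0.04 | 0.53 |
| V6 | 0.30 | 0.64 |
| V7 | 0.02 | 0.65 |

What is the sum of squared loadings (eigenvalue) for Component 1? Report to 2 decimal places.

0.33

SS loadings for Component 1 = 0.31² + (-0.06)² + 0.18² + 0.33² + 0.04² + 0.30² + 0.02² = 0.0961 + 0.0036 + 0.0324 + 0.1089 + 0.0016 + 0.0900 + 0.0004 = 0.3330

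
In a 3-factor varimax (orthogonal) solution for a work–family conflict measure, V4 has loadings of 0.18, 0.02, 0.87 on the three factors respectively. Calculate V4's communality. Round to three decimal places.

0.790

h² = 0.18² + 0.02² + 0.87² = 0.0324 + 0.0004 + 0.7569 = 0.7897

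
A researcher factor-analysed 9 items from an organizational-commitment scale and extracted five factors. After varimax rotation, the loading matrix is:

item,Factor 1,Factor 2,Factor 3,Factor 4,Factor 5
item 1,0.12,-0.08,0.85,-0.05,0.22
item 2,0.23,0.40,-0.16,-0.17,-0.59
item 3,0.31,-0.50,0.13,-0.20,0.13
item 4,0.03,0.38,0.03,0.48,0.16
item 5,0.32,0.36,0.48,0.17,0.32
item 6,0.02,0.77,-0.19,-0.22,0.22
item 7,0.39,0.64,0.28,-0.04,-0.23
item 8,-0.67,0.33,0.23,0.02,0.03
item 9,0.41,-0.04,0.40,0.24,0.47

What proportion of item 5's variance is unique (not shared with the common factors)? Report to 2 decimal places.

0.41

h² = 0.32² + 0.36² + 0.48² + 0.17² + 0.32² = 0.1024 + 0.1296 + 0.2304 + 0.0289 + 0.1024 = 0.5937
Uniqueness u² = 1 − h² = 1 − 0.5937 = 0.4063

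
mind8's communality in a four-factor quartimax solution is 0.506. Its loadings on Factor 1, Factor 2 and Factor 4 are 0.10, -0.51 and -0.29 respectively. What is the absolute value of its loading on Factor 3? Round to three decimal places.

0.390

Under orthogonal rotation h² = Σλ², so λ_Factor 3² = h² − (0.3542) = 0.506 − 0.3542 = 0.1518.
|λ| = √0.1518 = 0.3896.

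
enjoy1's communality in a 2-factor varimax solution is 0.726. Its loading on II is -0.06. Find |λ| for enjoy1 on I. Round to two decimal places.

Under orthogonal rotation h² = Σλ², so λ_I² = h² − (0.0036) = 0.726 − 0.0036 = 0.7224.
|λ| = √0.7224 = 0.8499.

0.85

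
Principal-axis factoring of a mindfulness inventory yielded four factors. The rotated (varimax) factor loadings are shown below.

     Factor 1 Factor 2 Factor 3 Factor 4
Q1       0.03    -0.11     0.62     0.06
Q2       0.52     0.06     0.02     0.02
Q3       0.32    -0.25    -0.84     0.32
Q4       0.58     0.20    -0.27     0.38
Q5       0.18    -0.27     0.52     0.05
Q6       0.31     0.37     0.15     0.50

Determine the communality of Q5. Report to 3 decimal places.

0.378

h² = 0.18² + (-0.27)² + 0.52² + 0.05² = 0.0324 + 0.0729 + 0.2704 + 0.0025 = 0.3782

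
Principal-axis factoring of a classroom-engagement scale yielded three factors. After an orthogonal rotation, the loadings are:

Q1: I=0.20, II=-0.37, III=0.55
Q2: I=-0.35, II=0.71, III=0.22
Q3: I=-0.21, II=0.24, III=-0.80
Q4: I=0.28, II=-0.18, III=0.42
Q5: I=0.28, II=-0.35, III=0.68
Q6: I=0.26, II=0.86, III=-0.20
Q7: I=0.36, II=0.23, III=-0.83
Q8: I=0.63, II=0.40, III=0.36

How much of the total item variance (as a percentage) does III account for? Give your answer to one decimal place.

SS loadings for III = 0.55² + 0.22² + (-0.80)² + 0.42² + 0.68² + (-0.20)² + (-0.83)² + 0.36² = 2.4882
With 8 standardized items, total variance = 8. Proportion = 2.4882/8 = 0.3110 → 31.10%.

31.1%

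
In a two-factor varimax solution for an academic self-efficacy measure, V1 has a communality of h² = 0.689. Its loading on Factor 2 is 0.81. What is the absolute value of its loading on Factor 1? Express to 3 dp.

Under orthogonal rotation h² = Σλ², so λ_Factor 1² = h² − (0.6561) = 0.689 − 0.6561 = 0.0329.
|λ| = √0.0329 = 0.1814.

0.181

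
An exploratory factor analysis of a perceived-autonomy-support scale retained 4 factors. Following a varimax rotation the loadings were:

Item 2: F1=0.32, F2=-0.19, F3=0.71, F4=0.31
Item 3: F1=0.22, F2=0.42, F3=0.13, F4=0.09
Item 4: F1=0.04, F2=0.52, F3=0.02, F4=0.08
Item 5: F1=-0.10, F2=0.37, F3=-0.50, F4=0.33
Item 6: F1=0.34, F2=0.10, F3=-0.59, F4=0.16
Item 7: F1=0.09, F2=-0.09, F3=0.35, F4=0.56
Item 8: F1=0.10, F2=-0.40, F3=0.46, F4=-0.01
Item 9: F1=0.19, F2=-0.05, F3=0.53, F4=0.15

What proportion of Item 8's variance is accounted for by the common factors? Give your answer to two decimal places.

h² = 0.10² + (-0.40)² + 0.46² + (-0.01)² = 0.0100 + 0.1600 + 0.2116 + 0.0001 = 0.3817

0.38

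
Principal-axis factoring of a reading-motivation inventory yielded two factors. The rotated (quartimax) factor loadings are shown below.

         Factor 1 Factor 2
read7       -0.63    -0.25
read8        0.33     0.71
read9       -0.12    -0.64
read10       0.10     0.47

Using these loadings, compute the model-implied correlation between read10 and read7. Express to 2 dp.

r̂ = Σ λ_i·λ_j across factors = (0.10)(-0.63) + (0.47)(-0.25)
  = -0.0630 -0.1175 = -0.1805

-0.18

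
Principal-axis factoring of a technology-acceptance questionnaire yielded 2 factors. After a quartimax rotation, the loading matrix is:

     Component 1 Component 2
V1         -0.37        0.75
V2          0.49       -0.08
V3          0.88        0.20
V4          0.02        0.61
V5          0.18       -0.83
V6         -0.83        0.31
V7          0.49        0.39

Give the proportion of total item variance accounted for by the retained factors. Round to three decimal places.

SS loadings by factor: 2.1132, 1.9181; total = 4.0313.
Total variance with 7 standardized items is 7, so the solution explains 4.0313/7 = 0.5759.

0.576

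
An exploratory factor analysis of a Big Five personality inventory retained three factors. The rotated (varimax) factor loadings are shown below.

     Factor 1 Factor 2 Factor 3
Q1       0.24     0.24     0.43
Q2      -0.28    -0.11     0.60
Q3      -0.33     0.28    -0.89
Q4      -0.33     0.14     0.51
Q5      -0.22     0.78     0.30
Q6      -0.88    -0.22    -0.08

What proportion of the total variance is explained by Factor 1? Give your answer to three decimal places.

0.196

SS loadings for Factor 1 = 0.24² + (-0.28)² + (-0.33)² + (-0.33)² + (-0.22)² + (-0.88)² = 1.1766
Proportion of variance = 1.1766 / 6 = 0.1961.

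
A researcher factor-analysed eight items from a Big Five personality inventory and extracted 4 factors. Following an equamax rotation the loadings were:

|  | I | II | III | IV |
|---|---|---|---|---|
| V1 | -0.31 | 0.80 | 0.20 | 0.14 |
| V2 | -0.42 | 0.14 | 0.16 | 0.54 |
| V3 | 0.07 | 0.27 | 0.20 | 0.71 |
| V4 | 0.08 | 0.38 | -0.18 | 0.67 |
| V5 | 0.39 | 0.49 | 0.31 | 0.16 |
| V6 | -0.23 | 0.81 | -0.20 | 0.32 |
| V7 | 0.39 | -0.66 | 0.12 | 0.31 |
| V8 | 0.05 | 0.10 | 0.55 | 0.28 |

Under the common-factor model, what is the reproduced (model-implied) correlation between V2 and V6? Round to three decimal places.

0.351

r̂ = Σ λ_i·λ_j across factors = (-0.42)(-0.23) + (0.14)(0.81) + (0.16)(-0.20) + (0.54)(0.32)
  = +0.0966 +0.1134 -0.0320 +0.1728 = 0.3508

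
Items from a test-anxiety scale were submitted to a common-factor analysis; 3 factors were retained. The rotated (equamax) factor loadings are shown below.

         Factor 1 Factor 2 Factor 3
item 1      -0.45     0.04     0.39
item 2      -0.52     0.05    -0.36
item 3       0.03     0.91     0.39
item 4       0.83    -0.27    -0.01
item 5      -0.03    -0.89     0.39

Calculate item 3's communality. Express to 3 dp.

0.981

h² = 0.03² + 0.91² + 0.39² = 0.0009 + 0.8281 + 0.1521 = 0.9811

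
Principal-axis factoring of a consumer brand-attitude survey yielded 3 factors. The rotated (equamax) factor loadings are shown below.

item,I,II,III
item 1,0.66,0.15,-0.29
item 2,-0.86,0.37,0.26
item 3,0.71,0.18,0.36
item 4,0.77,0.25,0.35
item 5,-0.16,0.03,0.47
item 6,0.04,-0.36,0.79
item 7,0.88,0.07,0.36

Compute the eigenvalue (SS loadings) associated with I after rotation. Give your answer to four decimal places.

3.0738

SS loadings for I = 0.66² + (-0.86)² + 0.71² + 0.77² + (-0.16)² + 0.04² + 0.88² = 0.4356 + 0.7396 + 0.5041 + 0.5929 + 0.0256 + 0.0016 + 0.7744 = 3.0738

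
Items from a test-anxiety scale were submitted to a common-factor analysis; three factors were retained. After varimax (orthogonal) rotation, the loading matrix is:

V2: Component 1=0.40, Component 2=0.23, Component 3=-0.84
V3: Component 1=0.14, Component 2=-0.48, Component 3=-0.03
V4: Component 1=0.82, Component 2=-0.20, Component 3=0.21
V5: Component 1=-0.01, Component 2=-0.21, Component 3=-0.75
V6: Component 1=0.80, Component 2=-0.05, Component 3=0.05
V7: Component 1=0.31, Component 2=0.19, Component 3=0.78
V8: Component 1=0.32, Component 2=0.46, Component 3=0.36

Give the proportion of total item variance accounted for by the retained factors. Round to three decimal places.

0.623

Communalities: 0.9185, 0.2509, 0.7565, 0.6067, 0.6450, 0.7406, 0.4436; Σh² = 4.3618.
Total variance with 7 standardized items is 7, so the solution explains 4.3618/7 = 0.6231.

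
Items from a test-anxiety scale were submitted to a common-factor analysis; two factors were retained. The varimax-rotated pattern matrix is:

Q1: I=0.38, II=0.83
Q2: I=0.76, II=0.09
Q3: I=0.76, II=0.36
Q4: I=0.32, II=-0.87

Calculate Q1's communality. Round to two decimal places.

0.83

h² = 0.38² + 0.83² = 0.1444 + 0.6889 = 0.8333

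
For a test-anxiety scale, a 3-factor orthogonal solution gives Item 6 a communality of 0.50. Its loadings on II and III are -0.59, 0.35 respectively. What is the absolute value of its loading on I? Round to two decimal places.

Under orthogonal rotation h² = Σλ², so λ_I² = h² − (0.4706) = 0.50 − 0.4706 = 0.0294.
|λ| = √0.0294 = 0.1715.

0.17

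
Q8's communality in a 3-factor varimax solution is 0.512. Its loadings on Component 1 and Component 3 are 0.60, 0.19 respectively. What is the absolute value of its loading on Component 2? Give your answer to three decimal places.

Under orthogonal rotation h² = Σλ², so λ_Component 2² = h² − (0.3961) = 0.512 − 0.3961 = 0.1159.
|λ| = √0.1159 = 0.3404.

0.340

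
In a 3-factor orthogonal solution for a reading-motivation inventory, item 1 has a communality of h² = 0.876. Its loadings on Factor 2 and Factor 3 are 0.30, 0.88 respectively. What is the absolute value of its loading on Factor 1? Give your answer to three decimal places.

0.108

Under orthogonal rotation h² = Σλ², so λ_Factor 1² = h² − (0.8644) = 0.876 − 0.8644 = 0.0116.
|λ| = √0.0116 = 0.1077.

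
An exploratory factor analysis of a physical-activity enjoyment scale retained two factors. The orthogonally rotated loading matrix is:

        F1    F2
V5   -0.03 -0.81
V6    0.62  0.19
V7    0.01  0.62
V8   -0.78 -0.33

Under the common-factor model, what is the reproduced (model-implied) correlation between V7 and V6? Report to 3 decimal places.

0.124

r̂ = Σ λ_i·λ_j across factors = (0.01)(0.62) + (0.62)(0.19)
  = +0.0062 +0.1178 = 0.1240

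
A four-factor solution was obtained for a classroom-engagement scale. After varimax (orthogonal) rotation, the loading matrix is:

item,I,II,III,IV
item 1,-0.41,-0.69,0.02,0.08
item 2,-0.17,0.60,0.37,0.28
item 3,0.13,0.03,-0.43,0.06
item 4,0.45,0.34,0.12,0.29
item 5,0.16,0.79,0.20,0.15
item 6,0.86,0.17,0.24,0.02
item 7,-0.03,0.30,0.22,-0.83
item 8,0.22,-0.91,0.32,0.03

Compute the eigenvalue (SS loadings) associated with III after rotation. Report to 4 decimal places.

SS loadings for III = 0.02² + 0.37² + (-0.43)² + 0.12² + 0.20² + 0.24² + 0.22² + 0.32² = 0.0004 + 0.1369 + 0.1849 + 0.0144 + 0.0400 + 0.0576 + 0.0484 + 0.1024 = 0.5850

0.5850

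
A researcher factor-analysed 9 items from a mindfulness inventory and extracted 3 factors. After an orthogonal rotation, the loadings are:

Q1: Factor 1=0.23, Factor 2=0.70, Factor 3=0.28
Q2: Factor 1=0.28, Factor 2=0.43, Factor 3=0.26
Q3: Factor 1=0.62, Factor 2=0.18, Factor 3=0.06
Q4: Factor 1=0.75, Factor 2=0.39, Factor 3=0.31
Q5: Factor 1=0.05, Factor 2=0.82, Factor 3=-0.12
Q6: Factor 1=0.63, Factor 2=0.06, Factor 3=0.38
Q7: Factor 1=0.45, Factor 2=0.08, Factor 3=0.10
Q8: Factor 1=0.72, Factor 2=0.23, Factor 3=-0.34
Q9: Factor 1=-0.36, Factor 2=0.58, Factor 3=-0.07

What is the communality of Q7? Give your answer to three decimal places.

0.219

h² = 0.45² + 0.08² + 0.10² = 0.2025 + 0.0064 + 0.0100 = 0.2189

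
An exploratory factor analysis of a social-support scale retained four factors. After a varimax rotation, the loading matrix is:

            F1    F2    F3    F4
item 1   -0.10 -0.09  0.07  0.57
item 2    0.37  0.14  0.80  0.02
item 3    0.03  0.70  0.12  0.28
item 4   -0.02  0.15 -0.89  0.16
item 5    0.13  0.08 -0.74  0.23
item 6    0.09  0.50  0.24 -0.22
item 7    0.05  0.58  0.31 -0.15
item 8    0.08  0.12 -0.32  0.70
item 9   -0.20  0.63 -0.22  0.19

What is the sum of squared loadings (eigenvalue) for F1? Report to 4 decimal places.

0.2221

SS loadings for F1 = (-0.10)² + 0.37² + 0.03² + (-0.02)² + 0.13² + 0.09² + 0.05² + 0.08² + (-0.20)² = 0.0100 + 0.1369 + 0.0009 + 0.0004 + 0.0169 + 0.0081 + 0.0025 + 0.0064 + 0.0400 = 0.2221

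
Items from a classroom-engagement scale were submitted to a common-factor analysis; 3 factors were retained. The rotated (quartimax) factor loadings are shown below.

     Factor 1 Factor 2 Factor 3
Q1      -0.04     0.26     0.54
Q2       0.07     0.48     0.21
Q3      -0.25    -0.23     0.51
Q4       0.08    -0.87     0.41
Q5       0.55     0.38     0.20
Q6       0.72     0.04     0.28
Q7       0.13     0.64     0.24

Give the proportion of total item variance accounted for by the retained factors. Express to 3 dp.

SS loadings by factor: 0.9132, 1.6634, 0.9399; total = 3.5165.
Total variance with 7 standardized items is 7, so the solution explains 3.5165/7 = 0.5024.

0.502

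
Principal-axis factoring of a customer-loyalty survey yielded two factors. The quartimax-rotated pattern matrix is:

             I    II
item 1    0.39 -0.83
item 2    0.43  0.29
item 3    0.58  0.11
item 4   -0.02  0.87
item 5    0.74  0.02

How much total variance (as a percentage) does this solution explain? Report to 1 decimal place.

55.3%

Communalities: 0.8410, 0.2690, 0.3485, 0.7573, 0.5480; Σh² = 2.7638.
Total variance with 5 standardized items is 5, so the solution explains 2.7638/5 = 0.5528 = 55.28%.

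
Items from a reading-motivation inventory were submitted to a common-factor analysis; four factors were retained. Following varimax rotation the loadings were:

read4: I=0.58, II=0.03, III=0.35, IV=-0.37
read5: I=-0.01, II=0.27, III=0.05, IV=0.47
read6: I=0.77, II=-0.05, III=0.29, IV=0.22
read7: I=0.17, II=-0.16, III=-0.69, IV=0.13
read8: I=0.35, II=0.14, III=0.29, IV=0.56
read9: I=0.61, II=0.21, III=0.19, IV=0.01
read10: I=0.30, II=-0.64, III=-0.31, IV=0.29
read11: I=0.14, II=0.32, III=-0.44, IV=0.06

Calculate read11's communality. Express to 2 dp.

h² = 0.14² + 0.32² + (-0.44)² + 0.06² = 0.0196 + 0.1024 + 0.1936 + 0.0036 = 0.3192

0.32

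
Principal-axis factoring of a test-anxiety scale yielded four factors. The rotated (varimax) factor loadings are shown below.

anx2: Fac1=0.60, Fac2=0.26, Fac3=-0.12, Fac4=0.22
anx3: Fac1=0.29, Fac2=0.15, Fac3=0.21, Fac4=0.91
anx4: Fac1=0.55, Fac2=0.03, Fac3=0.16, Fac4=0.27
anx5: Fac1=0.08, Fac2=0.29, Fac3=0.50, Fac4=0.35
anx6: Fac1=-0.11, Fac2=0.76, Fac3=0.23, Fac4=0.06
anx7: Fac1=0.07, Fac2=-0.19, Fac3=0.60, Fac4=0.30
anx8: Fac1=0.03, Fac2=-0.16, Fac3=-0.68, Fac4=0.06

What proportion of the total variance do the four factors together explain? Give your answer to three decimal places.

Communalities: 0.4904, 0.9788, 0.4019, 0.4630, 0.6462, 0.4910, 0.4925; Σh² = 3.9638.
Total variance with 7 standardized items is 7, so the solution explains 3.9638/7 = 0.5663.

0.566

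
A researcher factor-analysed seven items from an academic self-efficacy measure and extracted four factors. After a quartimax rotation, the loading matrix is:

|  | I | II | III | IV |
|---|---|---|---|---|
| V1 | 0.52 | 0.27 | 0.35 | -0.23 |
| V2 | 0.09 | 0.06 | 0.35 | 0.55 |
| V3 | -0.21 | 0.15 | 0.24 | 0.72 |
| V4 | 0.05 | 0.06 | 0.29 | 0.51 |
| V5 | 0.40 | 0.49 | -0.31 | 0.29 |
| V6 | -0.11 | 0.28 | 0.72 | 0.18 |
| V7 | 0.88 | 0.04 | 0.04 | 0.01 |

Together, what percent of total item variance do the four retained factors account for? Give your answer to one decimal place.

56.4%

Communalities: 0.5187, 0.4367, 0.6426, 0.3503, 0.5803, 0.6413, 0.7777; Σh² = 3.9476.
Total variance with 7 standardized items is 7, so the solution explains 3.9476/7 = 0.5639 = 56.39%.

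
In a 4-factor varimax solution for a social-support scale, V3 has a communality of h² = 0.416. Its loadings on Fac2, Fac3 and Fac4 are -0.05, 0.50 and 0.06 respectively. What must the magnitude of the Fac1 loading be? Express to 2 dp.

Under orthogonal rotation h² = Σλ², so λ_Fac1² = h² − (0.2561) = 0.416 − 0.2561 = 0.1599.
|λ| = √0.1599 = 0.3999.

0.40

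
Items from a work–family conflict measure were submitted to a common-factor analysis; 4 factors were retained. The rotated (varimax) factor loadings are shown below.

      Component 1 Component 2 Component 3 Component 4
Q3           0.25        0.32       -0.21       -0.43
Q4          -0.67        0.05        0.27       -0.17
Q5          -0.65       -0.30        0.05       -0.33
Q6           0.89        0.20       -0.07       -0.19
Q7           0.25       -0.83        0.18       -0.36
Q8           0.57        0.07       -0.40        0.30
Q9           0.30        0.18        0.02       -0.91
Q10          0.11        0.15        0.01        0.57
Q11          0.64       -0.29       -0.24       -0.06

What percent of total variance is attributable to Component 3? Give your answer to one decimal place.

4.2%

SS loadings for Component 3 = (-0.21)² + 0.27² + 0.05² + (-0.07)² + 0.18² + (-0.40)² + 0.02² + 0.01² + (-0.24)² = 0.3749
With 9 standardized items, total variance = 9. Proportion = 0.3749/9 = 0.0417 → 4.17%.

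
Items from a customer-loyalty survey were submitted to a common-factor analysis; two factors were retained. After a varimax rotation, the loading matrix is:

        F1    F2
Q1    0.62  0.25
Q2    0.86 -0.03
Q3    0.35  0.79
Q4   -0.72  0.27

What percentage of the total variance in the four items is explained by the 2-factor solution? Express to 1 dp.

SS loadings by factor: 1.7649, 0.7604; total = 2.5253.
Total variance with 4 standardized items is 4, so the solution explains 2.5253/4 = 0.6313 = 63.13%.

63.1%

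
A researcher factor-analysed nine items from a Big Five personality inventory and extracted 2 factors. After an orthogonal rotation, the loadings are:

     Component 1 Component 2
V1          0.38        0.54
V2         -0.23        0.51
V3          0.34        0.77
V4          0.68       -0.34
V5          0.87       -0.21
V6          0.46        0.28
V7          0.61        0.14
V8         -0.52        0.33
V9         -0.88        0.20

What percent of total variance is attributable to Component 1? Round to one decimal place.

35.1%

SS loadings for Component 1 = 0.38² + (-0.23)² + 0.34² + 0.68² + 0.87² + 0.46² + 0.61² + (-0.52)² + (-0.88)² = 3.1607
With 9 standardized items, total variance = 9. Proportion = 3.1607/9 = 0.3512 → 35.12%.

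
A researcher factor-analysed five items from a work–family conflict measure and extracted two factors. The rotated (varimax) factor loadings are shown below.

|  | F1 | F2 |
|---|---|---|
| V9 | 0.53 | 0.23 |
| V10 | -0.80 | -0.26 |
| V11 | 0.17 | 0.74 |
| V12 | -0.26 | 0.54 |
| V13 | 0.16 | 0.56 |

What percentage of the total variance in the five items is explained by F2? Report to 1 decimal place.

25.5%

SS loadings for F2 = 0.23² + (-0.26)² + 0.74² + 0.54² + 0.56² = 1.2733
With 5 standardized items, total variance = 5. Proportion = 1.2733/5 = 0.2547 → 25.47%.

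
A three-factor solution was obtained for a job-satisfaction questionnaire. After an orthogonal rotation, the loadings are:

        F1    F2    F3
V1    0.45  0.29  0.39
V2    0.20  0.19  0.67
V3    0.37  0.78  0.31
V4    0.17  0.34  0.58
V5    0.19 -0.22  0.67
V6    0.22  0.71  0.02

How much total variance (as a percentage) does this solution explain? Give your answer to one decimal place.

Communalities: 0.4387, 0.5250, 0.8414, 0.4809, 0.5334, 0.5529; Σh² = 3.3723.
Total variance with 6 standardized items is 6, so the solution explains 3.3723/6 = 0.5621 = 56.21%.

56.2%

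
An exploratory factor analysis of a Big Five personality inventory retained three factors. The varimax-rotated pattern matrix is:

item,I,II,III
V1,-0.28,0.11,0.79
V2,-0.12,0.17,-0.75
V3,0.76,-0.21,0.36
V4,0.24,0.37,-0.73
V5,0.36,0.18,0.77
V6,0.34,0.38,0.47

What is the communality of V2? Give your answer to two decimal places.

0.61

h² = (-0.12)² + 0.17² + (-0.75)² = 0.0144 + 0.0289 + 0.5625 = 0.6058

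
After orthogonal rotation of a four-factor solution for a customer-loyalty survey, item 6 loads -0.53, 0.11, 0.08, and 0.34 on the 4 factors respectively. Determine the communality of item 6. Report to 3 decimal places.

0.415

h² = (-0.53)² + 0.11² + 0.08² + 0.34² = 0.2809 + 0.0121 + 0.0064 + 0.1156 = 0.4150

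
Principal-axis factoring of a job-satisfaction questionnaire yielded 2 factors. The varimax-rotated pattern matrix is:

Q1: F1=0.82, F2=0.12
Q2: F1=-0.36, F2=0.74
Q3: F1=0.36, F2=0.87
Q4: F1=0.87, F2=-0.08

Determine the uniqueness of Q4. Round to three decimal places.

0.237

h² = 0.87² + (-0.08)² = 0.7569 + 0.0064 = 0.7633
Uniqueness u² = 1 − h² = 1 − 0.7633 = 0.2367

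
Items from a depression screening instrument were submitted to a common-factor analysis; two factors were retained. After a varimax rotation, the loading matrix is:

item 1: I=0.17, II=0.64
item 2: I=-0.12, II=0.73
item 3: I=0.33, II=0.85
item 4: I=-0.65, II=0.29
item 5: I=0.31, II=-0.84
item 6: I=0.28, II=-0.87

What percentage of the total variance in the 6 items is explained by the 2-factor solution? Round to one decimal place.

SS loadings by factor: 0.7492, 3.2116; total = 3.9608.
Total variance with 6 standardized items is 6, so the solution explains 3.9608/6 = 0.6601 = 66.01%.

66.0%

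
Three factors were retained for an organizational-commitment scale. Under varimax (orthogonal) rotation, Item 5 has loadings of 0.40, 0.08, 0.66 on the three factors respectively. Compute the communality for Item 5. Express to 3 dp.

h² = 0.40² + 0.08² + 0.66² = 0.1600 + 0.0064 + 0.4356 = 0.6020

0.602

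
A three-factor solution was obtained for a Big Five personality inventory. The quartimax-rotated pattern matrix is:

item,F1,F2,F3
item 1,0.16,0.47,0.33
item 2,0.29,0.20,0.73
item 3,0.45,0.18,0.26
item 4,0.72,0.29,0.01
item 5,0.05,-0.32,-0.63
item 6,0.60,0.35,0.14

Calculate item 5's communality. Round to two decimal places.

0.50

h² = 0.05² + (-0.32)² + (-0.63)² = 0.0025 + 0.1024 + 0.3969 = 0.5018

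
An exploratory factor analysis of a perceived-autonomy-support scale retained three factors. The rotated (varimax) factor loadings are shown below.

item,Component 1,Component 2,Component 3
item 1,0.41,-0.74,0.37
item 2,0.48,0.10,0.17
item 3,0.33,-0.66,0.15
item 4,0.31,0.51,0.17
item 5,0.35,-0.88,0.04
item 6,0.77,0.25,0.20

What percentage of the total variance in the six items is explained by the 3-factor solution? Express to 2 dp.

Communalities: 0.8526, 0.2693, 0.5670, 0.3851, 0.8985, 0.6954; Σh² = 3.6679.
Total variance with 6 standardized items is 6, so the solution explains 3.6679/6 = 0.6113 = 61.13%.

61.13%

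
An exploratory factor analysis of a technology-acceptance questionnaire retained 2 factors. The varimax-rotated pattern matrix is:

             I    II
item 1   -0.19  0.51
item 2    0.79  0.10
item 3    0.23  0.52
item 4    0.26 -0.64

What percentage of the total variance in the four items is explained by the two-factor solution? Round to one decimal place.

43.3%

SS loadings by factor: 0.7807, 0.9501; total = 1.7308.
Total variance with 4 standardized items is 4, so the solution explains 1.7308/4 = 0.4327 = 43.27%.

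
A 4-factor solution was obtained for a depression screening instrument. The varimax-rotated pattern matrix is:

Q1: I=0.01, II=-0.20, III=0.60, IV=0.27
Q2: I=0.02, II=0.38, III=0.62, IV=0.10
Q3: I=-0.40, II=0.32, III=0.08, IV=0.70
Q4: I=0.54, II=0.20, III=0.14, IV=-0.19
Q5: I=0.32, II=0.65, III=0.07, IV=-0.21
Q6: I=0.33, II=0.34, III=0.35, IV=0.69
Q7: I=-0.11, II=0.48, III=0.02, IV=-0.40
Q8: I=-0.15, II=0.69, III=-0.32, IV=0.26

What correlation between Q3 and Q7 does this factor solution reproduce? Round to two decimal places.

r̂ = Σ λ_i·λ_j across factors = (-0.40)(-0.11) + (0.32)(0.48) + (0.08)(0.02) + (0.70)(-0.40)
  = +0.0440 +0.1536 +0.0016 -0.2800 = -0.0808

-0.08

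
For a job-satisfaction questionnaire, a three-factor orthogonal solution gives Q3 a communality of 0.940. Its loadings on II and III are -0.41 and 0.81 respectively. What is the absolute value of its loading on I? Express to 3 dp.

Under orthogonal rotation h² = Σλ², so λ_I² = h² − (0.8242) = 0.940 − 0.8242 = 0.1158.
|λ| = √0.1158 = 0.3403.

0.340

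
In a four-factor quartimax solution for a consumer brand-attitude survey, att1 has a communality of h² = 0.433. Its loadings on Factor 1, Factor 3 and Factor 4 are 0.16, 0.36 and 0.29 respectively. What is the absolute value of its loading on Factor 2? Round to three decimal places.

Under orthogonal rotation h² = Σλ², so λ_Factor 2² = h² − (0.2393) = 0.433 − 0.2393 = 0.1937.
|λ| = √0.1937 = 0.4401.

0.440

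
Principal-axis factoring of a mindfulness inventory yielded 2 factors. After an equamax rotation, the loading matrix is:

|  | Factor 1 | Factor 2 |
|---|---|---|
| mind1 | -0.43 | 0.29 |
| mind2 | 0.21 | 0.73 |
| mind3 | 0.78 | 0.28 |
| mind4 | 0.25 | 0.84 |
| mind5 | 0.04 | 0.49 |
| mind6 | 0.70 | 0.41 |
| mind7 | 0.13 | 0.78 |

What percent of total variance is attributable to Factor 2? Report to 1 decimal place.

34.5%

SS loadings for Factor 2 = 0.29² + 0.73² + 0.28² + 0.84² + 0.49² + 0.41² + 0.78² = 2.4176
With 7 standardized items, total variance = 7. Proportion = 2.4176/7 = 0.3454 → 34.54%.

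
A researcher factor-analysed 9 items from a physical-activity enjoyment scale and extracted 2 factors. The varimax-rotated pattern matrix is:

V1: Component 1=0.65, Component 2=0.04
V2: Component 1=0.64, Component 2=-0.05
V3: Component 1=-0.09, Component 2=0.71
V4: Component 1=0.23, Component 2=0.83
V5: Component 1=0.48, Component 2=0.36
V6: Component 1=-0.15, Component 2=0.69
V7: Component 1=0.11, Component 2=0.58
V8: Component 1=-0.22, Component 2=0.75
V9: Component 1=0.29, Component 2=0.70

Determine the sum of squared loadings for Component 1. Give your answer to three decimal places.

1.291

SS loadings for Component 1 = 0.65² + 0.64² + (-0.09)² + 0.23² + 0.48² + (-0.15)² + 0.11² + (-0.22)² + 0.29² = 0.4225 + 0.4096 + 0.0081 + 0.0529 + 0.2304 + 0.0225 + 0.0121 + 0.0484 + 0.0841 = 1.2906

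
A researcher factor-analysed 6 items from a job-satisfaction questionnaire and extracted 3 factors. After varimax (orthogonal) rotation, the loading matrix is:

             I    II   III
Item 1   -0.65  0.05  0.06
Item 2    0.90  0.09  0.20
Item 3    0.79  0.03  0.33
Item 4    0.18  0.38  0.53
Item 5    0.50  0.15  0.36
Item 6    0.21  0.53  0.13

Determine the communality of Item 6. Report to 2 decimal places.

h² = 0.21² + 0.53² + 0.13² = 0.0441 + 0.2809 + 0.0169 = 0.3419

0.34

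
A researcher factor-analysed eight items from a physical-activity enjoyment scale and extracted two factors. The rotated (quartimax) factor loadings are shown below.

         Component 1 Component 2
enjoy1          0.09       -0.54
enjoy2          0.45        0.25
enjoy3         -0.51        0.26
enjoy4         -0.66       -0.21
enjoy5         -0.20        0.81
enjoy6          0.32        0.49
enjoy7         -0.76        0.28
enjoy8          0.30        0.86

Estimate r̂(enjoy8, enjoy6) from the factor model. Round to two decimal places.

r̂ = Σ λ_i·λ_j across factors = (0.30)(0.32) + (0.86)(0.49)
  = +0.0960 +0.4214 = 0.5174

0.52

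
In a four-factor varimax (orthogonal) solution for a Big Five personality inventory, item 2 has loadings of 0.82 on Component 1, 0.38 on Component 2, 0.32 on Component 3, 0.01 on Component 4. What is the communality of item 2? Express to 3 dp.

h² = 0.82² + 0.38² + 0.32² + 0.01² = 0.6724 + 0.1444 + 0.1024 + 0.0001 = 0.9193

0.919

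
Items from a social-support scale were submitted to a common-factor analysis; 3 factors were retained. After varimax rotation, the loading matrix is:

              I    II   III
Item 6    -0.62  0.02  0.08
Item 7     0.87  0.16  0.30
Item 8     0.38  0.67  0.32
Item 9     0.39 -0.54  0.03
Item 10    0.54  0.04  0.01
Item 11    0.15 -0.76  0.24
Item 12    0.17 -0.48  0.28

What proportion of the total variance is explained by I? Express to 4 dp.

SS loadings for I = (-0.62)² + 0.87² + 0.38² + 0.39² + 0.54² + 0.15² + 0.17² = 1.7808
Proportion of variance = 1.7808 / 7 = 0.2544.

0.2544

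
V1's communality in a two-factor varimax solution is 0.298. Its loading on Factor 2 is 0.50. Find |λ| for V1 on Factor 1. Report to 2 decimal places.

0.22

Under orthogonal rotation h² = Σλ², so λ_Factor 1² = h² − (0.2500) = 0.298 − 0.2500 = 0.0480.
|λ| = √0.0480 = 0.2191.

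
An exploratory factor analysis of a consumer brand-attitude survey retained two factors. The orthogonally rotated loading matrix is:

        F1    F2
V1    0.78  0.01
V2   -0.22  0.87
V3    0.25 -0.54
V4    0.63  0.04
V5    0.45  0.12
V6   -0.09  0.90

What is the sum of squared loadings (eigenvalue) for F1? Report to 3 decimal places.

1.327

SS loadings for F1 = 0.78² + (-0.22)² + 0.25² + 0.63² + 0.45² + (-0.09)² = 0.6084 + 0.0484 + 0.0625 + 0.3969 + 0.2025 + 0.0081 = 1.3268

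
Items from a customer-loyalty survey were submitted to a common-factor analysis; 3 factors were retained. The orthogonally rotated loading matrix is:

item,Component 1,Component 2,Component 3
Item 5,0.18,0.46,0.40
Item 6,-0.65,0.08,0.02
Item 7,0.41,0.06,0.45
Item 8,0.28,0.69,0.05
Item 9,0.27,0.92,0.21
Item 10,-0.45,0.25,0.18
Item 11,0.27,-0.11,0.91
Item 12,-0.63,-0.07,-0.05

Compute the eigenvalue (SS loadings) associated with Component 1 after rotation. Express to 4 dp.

SS loadings for Component 1 = 0.18² + (-0.65)² + 0.41² + 0.28² + 0.27² + (-0.45)² + 0.27² + (-0.63)² = 0.0324 + 0.4225 + 0.1681 + 0.0784 + 0.0729 + 0.2025 + 0.0729 + 0.3969 = 1.4466

1.4466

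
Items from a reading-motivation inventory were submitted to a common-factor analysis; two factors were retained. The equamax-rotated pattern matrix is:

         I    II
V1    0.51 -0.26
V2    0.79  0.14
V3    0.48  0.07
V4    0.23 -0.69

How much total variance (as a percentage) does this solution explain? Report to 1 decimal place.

43.4%

Communalities: 0.3277, 0.6437, 0.2353, 0.5290; Σh² = 1.7357.
Total variance with 4 standardized items is 4, so the solution explains 1.7357/4 = 0.4339 = 43.39%.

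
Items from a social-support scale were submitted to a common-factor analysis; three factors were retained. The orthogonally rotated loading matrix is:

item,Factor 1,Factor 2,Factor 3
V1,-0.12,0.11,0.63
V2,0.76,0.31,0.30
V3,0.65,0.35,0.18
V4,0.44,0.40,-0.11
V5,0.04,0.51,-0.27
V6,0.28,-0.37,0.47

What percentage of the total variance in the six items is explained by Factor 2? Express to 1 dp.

SS loadings for Factor 2 = 0.11² + 0.31² + 0.35² + 0.40² + 0.51² + (-0.37)² = 0.7877
With 6 standardized items, total variance = 6. Proportion = 0.7877/6 = 0.1313 → 13.13%.

13.1%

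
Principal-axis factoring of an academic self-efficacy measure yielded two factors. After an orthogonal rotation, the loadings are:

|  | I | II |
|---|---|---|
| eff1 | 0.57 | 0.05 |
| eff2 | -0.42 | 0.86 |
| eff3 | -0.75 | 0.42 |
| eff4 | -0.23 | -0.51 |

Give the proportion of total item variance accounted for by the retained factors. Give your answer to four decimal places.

0.5738

Communalities: 0.3274, 0.9160, 0.7389, 0.3130; Σh² = 2.2953.
Total variance with 4 standardized items is 4, so the solution explains 2.2953/4 = 0.5738.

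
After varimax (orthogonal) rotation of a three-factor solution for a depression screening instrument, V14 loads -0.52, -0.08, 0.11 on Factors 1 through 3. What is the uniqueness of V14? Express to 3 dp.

h² = (-0.52)² + (-0.08)² + 0.11² = 0.2704 + 0.0064 + 0.0121 = 0.2889
Uniqueness u² = 1 − h² = 1 − 0.2889 = 0.7111

0.711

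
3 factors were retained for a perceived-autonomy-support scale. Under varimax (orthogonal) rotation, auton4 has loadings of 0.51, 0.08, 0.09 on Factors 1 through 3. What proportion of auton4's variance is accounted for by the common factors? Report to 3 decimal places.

h² = 0.51² + 0.08² + 0.09² = 0.2601 + 0.0064 + 0.0081 = 0.2746

0.275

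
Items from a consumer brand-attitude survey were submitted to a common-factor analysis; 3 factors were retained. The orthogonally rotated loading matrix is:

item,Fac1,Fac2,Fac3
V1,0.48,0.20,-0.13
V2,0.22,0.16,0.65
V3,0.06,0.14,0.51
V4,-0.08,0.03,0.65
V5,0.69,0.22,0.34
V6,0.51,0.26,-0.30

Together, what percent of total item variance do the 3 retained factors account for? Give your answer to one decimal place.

42.6%

SS loadings by factor: 1.0250, 0.2021, 1.3276; total = 2.5547.
Total variance with 6 standardized items is 6, so the solution explains 2.5547/6 = 0.4258 = 42.58%.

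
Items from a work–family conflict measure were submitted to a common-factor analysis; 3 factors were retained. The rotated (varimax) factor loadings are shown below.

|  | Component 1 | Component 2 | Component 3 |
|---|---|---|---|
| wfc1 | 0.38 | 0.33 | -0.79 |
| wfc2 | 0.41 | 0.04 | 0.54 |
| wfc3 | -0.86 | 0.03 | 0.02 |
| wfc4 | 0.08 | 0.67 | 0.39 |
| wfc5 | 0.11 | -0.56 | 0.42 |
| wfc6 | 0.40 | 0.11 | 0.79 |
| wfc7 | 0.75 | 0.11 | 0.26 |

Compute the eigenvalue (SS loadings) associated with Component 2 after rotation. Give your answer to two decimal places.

0.90

SS loadings for Component 2 = 0.33² + 0.04² + 0.03² + 0.67² + (-0.56)² + 0.11² + 0.11² = 0.1089 + 0.0016 + 0.0009 + 0.4489 + 0.3136 + 0.0121 + 0.0121 = 0.8981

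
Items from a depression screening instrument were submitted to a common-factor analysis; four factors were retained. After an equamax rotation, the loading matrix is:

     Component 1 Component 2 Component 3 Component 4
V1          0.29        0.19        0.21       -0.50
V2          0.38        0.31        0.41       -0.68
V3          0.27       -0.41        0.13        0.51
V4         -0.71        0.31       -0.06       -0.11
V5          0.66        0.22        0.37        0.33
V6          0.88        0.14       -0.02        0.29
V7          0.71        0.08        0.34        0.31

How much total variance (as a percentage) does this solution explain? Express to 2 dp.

67.85%

SS loadings by factor: 2.5196, 0.4708, 0.4856, 1.2737; total = 4.7497.
Total variance with 7 standardized items is 7, so the solution explains 4.7497/7 = 0.6785 = 67.85%.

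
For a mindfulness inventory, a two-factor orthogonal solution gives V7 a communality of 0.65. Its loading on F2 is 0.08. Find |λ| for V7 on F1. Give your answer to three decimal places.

0.802

Under orthogonal rotation h² = Σλ², so λ_F1² = h² − (0.0064) = 0.65 − 0.0064 = 0.6436.
|λ| = √0.6436 = 0.8022.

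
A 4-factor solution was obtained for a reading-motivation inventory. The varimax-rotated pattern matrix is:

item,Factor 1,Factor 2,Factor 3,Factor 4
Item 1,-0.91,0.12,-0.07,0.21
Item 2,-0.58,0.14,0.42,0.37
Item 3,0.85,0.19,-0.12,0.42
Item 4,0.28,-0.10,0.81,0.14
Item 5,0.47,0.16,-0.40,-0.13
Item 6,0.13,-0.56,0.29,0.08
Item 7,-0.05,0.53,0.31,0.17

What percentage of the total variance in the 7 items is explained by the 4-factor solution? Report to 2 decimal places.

64.67%

SS loadings by factor: 2.2057, 0.7002, 1.1920, 0.4292; total = 4.5271.
Total variance with 7 standardized items is 7, so the solution explains 4.5271/7 = 0.6467 = 64.67%.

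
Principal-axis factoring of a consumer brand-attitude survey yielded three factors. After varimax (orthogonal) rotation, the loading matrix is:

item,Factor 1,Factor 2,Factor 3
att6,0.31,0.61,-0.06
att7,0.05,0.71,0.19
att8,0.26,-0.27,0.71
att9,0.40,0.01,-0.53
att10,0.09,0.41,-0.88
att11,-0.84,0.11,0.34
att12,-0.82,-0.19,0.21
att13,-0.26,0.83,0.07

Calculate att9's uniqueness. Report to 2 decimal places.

h² = 0.40² + 0.01² + (-0.53)² = 0.1600 + 0.0001 + 0.2809 = 0.4410
Uniqueness u² = 1 − h² = 1 − 0.4410 = 0.5590

0.56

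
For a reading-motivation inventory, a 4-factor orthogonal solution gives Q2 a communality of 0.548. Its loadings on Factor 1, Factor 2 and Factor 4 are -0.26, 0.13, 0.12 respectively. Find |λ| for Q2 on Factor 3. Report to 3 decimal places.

0.670

Under orthogonal rotation h² = Σλ², so λ_Factor 3² = h² − (0.0989) = 0.548 − 0.0989 = 0.4491.
|λ| = √0.4491 = 0.6701.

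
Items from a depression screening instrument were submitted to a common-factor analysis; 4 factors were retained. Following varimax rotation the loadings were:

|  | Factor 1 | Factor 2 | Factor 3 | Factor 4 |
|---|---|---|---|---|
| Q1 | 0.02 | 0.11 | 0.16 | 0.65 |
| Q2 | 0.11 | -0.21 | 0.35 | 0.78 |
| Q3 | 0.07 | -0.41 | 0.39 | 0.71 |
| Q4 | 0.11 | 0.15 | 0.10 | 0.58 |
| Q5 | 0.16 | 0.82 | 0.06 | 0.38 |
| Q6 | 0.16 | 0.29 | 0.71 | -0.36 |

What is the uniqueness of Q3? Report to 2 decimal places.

0.17

h² = 0.07² + (-0.41)² + 0.39² + 0.71² = 0.0049 + 0.1681 + 0.1521 + 0.5041 = 0.8292
Uniqueness u² = 1 − h² = 1 − 0.8292 = 0.1708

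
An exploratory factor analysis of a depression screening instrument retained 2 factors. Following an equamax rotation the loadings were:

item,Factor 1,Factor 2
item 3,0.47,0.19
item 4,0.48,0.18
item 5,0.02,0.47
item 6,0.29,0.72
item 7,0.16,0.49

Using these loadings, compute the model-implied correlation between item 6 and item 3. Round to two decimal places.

r̂ = Σ λ_i·λ_j across factors = (0.29)(0.47) + (0.72)(0.19)
  = +0.1363 +0.1368 = 0.2731

0.27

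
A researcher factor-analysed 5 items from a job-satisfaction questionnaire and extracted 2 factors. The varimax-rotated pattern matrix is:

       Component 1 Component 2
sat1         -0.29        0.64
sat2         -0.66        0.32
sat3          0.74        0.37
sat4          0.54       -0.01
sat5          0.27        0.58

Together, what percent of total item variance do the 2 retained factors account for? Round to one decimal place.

Communalities: 0.4937, 0.5380, 0.6845, 0.2917, 0.4093; Σh² = 2.4172.
Total variance with 5 standardized items is 5, so the solution explains 2.4172/5 = 0.4834 = 48.34%.

48.3%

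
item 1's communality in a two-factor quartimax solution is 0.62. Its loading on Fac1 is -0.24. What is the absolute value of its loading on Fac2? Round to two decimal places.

Under orthogonal rotation h² = Σλ², so λ_Fac2² = h² − (0.0576) = 0.62 − 0.0576 = 0.5624.
|λ| = √0.5624 = 0.7499.

0.75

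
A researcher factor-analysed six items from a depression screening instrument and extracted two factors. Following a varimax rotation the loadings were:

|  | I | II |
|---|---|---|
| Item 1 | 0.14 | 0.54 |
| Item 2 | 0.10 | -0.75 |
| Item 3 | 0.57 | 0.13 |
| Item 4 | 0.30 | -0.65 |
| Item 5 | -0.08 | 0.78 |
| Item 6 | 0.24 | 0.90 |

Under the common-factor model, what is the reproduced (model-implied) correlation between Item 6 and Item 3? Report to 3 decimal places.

r̂ = Σ λ_i·λ_j across factors = (0.24)(0.57) + (0.90)(0.13)
  = +0.1368 +0.1170 = 0.2538

0.254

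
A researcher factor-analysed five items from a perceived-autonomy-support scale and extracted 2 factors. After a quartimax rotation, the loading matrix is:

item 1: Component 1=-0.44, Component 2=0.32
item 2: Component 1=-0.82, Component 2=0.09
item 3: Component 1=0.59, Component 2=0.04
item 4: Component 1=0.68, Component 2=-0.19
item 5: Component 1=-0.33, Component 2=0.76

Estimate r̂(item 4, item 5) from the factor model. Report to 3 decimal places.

-0.369

r̂ = Σ λ_i·λ_j across factors = (0.68)(-0.33) + (-0.19)(0.76)
  = -0.2244 -0.1444 = -0.3688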